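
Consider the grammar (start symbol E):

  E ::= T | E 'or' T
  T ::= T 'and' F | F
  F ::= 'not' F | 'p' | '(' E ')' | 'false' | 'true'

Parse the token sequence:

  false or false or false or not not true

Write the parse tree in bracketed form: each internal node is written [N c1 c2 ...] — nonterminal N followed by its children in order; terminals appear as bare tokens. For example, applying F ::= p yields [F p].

[E [E [E [E [T [F false]]] or [T [F false]]] or [T [F false]]] or [T [F not [F not [F true]]]]]

E
E or T
E or T or T
E or T or T or T
T or T or T or T
F or T or T or T
false or T or T or T
false or F or T or T
false or false or T or T
false or false or F or T
false or false or false or T
false or false or false or F
false or false or false or not F
false or false or false or not not F
false or false or false or not not true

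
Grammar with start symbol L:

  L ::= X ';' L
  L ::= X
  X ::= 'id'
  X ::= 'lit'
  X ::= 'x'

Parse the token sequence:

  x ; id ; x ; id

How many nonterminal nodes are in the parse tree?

8

[L [X x] ; [L [X id] ; [L [X x] ; [L [X id]]]]]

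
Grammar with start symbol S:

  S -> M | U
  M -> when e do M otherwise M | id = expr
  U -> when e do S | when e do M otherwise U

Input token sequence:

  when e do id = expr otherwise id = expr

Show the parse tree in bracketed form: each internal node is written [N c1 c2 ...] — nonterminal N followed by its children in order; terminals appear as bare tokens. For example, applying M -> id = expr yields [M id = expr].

[S [M when e do [M id = expr] otherwise [M id = expr]]]

S
M
when e do M otherwise M
when e do id = expr otherwise M
when e do id = expr otherwise id = expr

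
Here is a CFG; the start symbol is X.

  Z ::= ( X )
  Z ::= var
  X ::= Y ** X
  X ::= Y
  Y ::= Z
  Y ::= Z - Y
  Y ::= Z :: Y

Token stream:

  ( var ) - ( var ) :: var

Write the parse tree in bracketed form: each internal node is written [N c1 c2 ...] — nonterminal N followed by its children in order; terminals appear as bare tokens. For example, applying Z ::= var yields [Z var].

X
Y
Z - Y
( X ) - Y
( Y ) - Y
( Z ) - Y
( var ) - Y
( var ) - Z :: Y
( var ) - ( X ) :: Y
( var ) - ( Y ) :: Y
( var ) - ( Z ) :: Y
( var ) - ( var ) :: Y
( var ) - ( var ) :: Z
( var ) - ( var ) :: var

[X [Y [Z ( [X [Y [Z var]]] )] - [Y [Z ( [X [Y [Z var]]] )] :: [Y [Z var]]]]]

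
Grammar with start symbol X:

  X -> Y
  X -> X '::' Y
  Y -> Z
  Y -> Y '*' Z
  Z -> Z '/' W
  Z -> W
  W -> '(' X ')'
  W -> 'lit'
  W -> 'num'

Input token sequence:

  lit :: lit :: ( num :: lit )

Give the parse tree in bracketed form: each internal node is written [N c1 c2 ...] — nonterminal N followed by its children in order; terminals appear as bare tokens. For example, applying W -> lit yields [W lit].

X
X :: Y
X :: Y :: Y
Y :: Y :: Y
Z :: Y :: Y
W :: Y :: Y
lit :: Y :: Y
lit :: Z :: Y
lit :: W :: Y
lit :: lit :: Y
lit :: lit :: Z
lit :: lit :: W
lit :: lit :: ( X )
lit :: lit :: ( X :: Y )
lit :: lit :: ( Y :: Y )
lit :: lit :: ( Z :: Y )
lit :: lit :: ( W :: Y )
lit :: lit :: ( num :: Y )
lit :: lit :: ( num :: Z )
lit :: lit :: ( num :: W )
lit :: lit :: ( num :: lit )

[X [X [X [Y [Z [W lit]]]] :: [Y [Z [W lit]]]] :: [Y [Z [W ( [X [X [Y [Z [W num]]]] :: [Y [Z [W lit]]]] )]]]]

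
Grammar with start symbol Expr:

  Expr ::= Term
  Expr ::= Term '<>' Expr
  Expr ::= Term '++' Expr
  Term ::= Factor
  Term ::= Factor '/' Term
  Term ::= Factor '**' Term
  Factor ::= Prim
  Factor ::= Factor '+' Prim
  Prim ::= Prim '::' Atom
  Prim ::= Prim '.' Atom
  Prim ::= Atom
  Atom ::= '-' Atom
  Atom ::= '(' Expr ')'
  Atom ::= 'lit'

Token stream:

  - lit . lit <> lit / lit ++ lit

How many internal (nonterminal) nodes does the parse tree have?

[Expr [Term [Factor [Prim [Prim [Atom - [Atom lit]]] . [Atom lit]]]] <> [Expr [Term [Factor [Prim [Atom lit]]] / [Term [Factor [Prim [Atom lit]]]]] ++ [Expr [Term [Factor [Prim [Atom lit]]]]]]]

22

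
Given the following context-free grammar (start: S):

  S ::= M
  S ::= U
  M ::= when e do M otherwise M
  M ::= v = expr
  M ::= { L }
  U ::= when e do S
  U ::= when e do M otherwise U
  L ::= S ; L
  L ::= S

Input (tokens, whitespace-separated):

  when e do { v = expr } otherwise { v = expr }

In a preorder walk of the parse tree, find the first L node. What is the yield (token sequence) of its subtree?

[S [M when e do [M { [L [S [M v = expr]]] }] otherwise [M { [L [S [M v = expr]]] }]]]

v = expr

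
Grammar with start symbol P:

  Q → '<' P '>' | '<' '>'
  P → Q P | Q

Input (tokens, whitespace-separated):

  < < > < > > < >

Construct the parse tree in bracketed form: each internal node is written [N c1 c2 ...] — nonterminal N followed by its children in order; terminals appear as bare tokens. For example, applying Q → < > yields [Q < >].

[P [Q < [P [Q < >] [P [Q < >]]] >] [P [Q < >]]]

P
Q P
< P > P
< Q P > P
< < > P > P
< < > Q > P
< < > < > > P
< < > < > > Q
< < > < > > < >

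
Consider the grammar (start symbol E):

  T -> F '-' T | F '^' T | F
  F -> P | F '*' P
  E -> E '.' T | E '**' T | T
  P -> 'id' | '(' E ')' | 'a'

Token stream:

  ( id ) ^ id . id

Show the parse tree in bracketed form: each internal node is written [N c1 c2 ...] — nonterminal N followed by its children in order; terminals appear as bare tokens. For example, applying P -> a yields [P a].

E
E . T
T . T
F ^ T . T
P ^ T . T
( E ) ^ T . T
( T ) ^ T . T
( F ) ^ T . T
( P ) ^ T . T
( id ) ^ T . T
( id ) ^ F . T
( id ) ^ P . T
( id ) ^ id . T
( id ) ^ id . F
( id ) ^ id . P
( id ) ^ id . id

[E [E [T [F [P ( [E [T [F [P id]]]] )]] ^ [T [F [P id]]]]] . [T [F [P id]]]]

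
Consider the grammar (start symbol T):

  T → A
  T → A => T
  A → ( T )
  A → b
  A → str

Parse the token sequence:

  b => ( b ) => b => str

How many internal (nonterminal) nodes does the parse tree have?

10

[T [A b] => [T [A ( [T [A b]] )] => [T [A b] => [T [A str]]]]]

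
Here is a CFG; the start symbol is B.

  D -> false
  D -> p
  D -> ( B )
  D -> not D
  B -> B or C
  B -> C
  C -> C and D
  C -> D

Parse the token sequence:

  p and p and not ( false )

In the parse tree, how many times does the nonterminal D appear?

[B [C [C [C [D p]] and [D p]] and [D not [D ( [B [C [D false]]] )]]]]

5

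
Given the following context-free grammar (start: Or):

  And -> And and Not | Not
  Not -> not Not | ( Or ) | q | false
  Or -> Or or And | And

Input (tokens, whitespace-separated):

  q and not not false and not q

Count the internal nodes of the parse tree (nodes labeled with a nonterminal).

10

[Or [And [And [And [Not q]] and [Not not [Not not [Not false]]]] and [Not not [Not q]]]]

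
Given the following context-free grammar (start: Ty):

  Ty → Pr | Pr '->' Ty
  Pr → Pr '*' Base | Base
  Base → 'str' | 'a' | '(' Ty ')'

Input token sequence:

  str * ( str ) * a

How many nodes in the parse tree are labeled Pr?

4

[Ty [Pr [Pr [Pr [Base str]] * [Base ( [Ty [Pr [Base str]]] )]] * [Base a]]]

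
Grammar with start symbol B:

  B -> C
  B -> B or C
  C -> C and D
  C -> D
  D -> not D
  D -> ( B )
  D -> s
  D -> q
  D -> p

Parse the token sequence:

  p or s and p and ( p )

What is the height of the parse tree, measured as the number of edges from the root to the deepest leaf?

6

[B [B [C [D p]]] or [C [C [C [D s]] and [D p]] and [D ( [B [C [D p]]] )]]]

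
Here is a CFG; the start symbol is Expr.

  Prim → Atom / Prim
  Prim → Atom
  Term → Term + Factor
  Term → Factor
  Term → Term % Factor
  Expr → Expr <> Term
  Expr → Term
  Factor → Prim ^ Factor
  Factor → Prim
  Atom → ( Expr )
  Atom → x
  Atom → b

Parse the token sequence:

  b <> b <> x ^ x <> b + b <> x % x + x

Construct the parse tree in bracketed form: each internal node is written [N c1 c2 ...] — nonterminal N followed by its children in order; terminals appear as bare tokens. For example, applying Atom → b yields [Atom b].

[Expr [Expr [Expr [Expr [Expr [Term [Factor [Prim [Atom b]]]]] <> [Term [Factor [Prim [Atom b]]]]] <> [Term [Factor [Prim [Atom x]] ^ [Factor [Prim [Atom x]]]]]] <> [Term [Term [Factor [Prim [Atom b]]]] + [Factor [Prim [Atom b]]]]] <> [Term [Term [Term [Factor [Prim [Atom x]]]] % [Factor [Prim [Atom x]]]] + [Factor [Prim [Atom x]]]]]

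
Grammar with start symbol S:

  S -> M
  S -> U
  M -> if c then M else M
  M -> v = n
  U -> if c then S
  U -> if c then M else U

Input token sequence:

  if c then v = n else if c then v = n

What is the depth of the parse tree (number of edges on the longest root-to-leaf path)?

[S [U if c then [M v = n] else [U if c then [S [M v = n]]]]]

5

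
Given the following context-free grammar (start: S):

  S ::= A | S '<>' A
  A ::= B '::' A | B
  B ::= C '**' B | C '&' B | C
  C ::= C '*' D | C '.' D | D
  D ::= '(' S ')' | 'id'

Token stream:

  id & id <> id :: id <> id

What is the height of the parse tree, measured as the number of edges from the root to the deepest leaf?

[S [S [S [A [B [C [D id]] & [B [C [D id]]]]]] <> [A [B [C [D id]]] :: [A [B [C [D id]]]]]] <> [A [B [C [D id]]]]]

8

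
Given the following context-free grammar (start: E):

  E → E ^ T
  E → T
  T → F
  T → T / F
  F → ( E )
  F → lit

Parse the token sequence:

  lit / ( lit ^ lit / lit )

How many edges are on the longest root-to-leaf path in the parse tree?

7

[E [T [T [F lit]] / [F ( [E [E [T [F lit]]] ^ [T [T [F lit]] / [F lit]]] )]]]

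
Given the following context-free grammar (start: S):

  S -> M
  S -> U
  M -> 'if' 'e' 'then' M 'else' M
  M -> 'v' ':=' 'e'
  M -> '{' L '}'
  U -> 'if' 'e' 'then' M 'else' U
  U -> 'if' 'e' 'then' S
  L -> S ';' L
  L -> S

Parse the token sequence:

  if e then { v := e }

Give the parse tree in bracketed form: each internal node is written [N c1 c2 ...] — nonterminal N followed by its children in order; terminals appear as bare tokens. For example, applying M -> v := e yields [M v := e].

[S [U if e then [S [M { [L [S [M v := e]]] }]]]]

S
U
if e then S
if e then M
if e then { L }
if e then { S }
if e then { M }
if e then { v := e }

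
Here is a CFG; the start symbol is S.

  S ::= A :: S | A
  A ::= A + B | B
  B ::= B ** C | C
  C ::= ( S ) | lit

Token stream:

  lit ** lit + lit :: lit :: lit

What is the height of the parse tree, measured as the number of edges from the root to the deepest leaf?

[S [A [A [B [B [C lit]] ** [C lit]]] + [B [C lit]]] :: [S [A [B [C lit]]] :: [S [A [B [C lit]]]]]]

6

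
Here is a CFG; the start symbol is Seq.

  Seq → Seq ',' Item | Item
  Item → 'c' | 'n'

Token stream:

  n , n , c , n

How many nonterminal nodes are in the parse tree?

[Seq [Seq [Seq [Seq [Item n]] , [Item n]] , [Item c]] , [Item n]]

8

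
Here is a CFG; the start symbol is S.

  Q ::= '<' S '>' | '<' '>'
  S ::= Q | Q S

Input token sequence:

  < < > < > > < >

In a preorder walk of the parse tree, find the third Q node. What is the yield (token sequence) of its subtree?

< >

[S [Q < [S [Q < >] [S [Q < >]]] >] [S [Q < >]]]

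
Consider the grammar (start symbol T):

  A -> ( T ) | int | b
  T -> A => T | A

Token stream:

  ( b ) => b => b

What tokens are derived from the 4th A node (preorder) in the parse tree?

[T [A ( [T [A b]] )] => [T [A b] => [T [A b]]]]

b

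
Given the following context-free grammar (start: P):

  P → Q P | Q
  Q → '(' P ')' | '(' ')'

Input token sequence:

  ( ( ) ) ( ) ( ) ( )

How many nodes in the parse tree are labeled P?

[P [Q ( [P [Q ( )]] )] [P [Q ( )] [P [Q ( )] [P [Q ( )]]]]]

5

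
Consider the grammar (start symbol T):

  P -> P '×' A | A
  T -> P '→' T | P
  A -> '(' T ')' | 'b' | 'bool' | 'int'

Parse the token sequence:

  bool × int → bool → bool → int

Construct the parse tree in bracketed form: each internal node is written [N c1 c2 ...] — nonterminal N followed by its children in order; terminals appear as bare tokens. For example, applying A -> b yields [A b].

T
P → T
P × A → T
A × A → T
bool × A → T
bool × int → T
bool × int → P → T
bool × int → A → T
bool × int → bool → T
bool × int → bool → P → T
bool × int → bool → A → T
bool × int → bool → bool → T
bool × int → bool → bool → P
bool × int → bool → bool → A
bool × int → bool → bool → int

[T [P [P [A bool]] × [A int]] → [T [P [A bool]] → [T [P [A bool]] → [T [P [A int]]]]]]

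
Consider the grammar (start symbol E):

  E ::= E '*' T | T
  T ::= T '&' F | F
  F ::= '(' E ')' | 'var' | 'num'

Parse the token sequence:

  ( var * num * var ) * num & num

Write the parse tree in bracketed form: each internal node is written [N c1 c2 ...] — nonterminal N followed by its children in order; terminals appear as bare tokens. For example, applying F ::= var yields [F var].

E
E * T
T * T
F * T
( E ) * T
( E * T ) * T
( E * T * T ) * T
( T * T * T ) * T
( F * T * T ) * T
( var * T * T ) * T
( var * F * T ) * T
( var * num * T ) * T
( var * num * F ) * T
( var * num * var ) * T
( var * num * var ) * T & F
( var * num * var ) * F & F
( var * num * var ) * num & F
( var * num * var ) * num & num

[E [E [T [F ( [E [E [E [T [F var]]] * [T [F num]]] * [T [F var]]] )]]] * [T [T [F num]] & [F num]]]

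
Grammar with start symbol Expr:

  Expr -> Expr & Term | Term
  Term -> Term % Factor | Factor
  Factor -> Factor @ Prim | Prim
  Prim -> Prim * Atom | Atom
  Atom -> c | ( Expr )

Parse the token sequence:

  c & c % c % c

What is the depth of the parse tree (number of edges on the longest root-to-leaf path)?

7

[Expr [Expr [Term [Factor [Prim [Atom c]]]]] & [Term [Term [Term [Factor [Prim [Atom c]]]] % [Factor [Prim [Atom c]]]] % [Factor [Prim [Atom c]]]]]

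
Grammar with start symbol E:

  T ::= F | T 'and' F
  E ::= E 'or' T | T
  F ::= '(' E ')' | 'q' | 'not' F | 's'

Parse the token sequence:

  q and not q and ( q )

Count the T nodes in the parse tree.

4

[E [T [T [T [F q]] and [F not [F q]]] and [F ( [E [T [F q]]] )]]]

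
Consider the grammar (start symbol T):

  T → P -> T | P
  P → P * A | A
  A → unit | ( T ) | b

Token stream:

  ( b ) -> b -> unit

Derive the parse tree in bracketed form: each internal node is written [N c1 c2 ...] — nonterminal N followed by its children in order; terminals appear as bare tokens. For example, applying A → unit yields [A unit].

[T [P [A ( [T [P [A b]]] )]] -> [T [P [A b]] -> [T [P [A unit]]]]]

T
P -> T
A -> T
( T ) -> T
( P ) -> T
( A ) -> T
( b ) -> T
( b ) -> P -> T
( b ) -> A -> T
( b ) -> b -> T
( b ) -> b -> P
( b ) -> b -> A
( b ) -> b -> unit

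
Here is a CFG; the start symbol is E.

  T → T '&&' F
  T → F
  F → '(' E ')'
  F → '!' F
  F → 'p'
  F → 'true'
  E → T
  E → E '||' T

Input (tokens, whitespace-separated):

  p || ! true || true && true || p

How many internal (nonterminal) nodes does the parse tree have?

15

[E [E [E [E [T [F p]]] || [T [F ! [F true]]]] || [T [T [F true]] && [F true]]] || [T [F p]]]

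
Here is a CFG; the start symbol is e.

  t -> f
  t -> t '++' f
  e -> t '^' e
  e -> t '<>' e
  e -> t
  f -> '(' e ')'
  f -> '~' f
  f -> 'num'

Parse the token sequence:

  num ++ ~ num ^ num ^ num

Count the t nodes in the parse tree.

4

[e [t [t [f num]] ++ [f ~ [f num]]] ^ [e [t [f num]] ^ [e [t [f num]]]]]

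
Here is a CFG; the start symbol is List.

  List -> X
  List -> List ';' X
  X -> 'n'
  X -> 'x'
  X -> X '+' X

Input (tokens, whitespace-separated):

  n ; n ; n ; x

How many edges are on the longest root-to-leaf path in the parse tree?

[List [List [List [List [X n]] ; [X n]] ; [X n]] ; [X x]]

5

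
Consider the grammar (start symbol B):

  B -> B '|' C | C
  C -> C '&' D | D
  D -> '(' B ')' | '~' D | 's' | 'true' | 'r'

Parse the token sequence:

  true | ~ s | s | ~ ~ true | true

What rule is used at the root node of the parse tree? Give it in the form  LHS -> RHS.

B -> B '|' C

[B [B [B [B [B [C [D true]]] | [C [D ~ [D s]]]] | [C [D s]]] | [C [D ~ [D ~ [D true]]]]] | [C [D true]]]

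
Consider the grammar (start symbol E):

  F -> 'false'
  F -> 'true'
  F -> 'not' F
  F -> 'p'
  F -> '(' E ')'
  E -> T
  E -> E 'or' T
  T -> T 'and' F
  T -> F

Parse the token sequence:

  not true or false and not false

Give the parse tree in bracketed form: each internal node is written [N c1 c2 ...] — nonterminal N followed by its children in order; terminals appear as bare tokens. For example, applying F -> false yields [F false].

E
E or T
T or T
F or T
not F or T
not true or T
not true or T and F
not true or F and F
not true or false and F
not true or false and not F
not true or false and not false

[E [E [T [F not [F true]]]] or [T [T [F false]] and [F not [F false]]]]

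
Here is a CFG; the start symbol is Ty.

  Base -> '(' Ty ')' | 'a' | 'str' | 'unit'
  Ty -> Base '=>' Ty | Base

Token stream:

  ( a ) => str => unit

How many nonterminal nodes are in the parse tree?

8

[Ty [Base ( [Ty [Base a]] )] => [Ty [Base str] => [Ty [Base unit]]]]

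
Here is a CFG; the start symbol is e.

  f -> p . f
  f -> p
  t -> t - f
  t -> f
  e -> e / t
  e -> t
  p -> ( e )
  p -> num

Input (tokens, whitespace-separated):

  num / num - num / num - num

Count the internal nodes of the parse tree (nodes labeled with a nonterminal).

[e [e [e [t [f [p num]]]] / [t [t [f [p num]]] - [f [p num]]]] / [t [t [f [p num]]] - [f [p num]]]]

18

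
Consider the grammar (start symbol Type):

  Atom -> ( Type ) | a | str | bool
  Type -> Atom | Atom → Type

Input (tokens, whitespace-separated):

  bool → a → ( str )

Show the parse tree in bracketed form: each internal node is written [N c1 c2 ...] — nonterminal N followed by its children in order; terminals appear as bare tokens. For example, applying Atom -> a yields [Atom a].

Type
Atom → Type
bool → Type
bool → Atom → Type
bool → a → Type
bool → a → Atom
bool → a → ( Type )
bool → a → ( Atom )
bool → a → ( str )

[Type [Atom bool] → [Type [Atom a] → [Type [Atom ( [Type [Atom str]] )]]]]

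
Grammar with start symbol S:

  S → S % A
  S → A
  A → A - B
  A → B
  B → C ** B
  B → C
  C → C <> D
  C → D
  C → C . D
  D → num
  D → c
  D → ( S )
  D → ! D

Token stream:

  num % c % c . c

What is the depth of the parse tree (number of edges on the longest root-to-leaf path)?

7

[S [S [S [A [B [C [D num]]]]] % [A [B [C [D c]]]]] % [A [B [C [C [D c]] . [D c]]]]]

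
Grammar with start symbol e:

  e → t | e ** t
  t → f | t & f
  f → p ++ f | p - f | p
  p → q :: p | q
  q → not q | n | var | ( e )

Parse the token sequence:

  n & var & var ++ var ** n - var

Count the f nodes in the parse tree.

[e [e [t [t [t [f [p [q n]]]] & [f [p [q var]]]] & [f [p [q var]] ++ [f [p [q var]]]]]] ** [t [f [p [q n]] - [f [p [q var]]]]]]

6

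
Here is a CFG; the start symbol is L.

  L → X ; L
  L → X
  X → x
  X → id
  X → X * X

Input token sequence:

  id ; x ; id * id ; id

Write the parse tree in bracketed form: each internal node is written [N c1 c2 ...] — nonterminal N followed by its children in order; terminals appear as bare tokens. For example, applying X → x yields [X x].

L
X ; L
id ; L
id ; X ; L
id ; x ; L
id ; x ; X ; L
id ; x ; X * X ; L
id ; x ; id * X ; L
id ; x ; id * id ; L
id ; x ; id * id ; X
id ; x ; id * id ; id

[L [X id] ; [L [X x] ; [L [X [X id] * [X id]] ; [L [X id]]]]]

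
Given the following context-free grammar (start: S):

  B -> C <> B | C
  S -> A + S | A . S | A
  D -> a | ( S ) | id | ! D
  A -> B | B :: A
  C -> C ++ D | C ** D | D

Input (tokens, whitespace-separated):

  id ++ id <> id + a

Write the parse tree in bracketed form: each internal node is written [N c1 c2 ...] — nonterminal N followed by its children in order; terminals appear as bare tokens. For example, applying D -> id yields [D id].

S
A + S
B + S
C <> B + S
C ++ D <> B + S
D ++ D <> B + S
id ++ D <> B + S
id ++ id <> B + S
id ++ id <> C + S
id ++ id <> D + S
id ++ id <> id + S
id ++ id <> id + A
id ++ id <> id + B
id ++ id <> id + C
id ++ id <> id + D
id ++ id <> id + a

[S [A [B [C [C [D id]] ++ [D id]] <> [B [C [D id]]]]] + [S [A [B [C [D a]]]]]]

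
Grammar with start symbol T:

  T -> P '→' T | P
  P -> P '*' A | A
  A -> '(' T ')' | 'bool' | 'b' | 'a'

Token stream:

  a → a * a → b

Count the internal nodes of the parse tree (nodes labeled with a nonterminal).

11

[T [P [A a]] → [T [P [P [A a]] * [A a]] → [T [P [A b]]]]]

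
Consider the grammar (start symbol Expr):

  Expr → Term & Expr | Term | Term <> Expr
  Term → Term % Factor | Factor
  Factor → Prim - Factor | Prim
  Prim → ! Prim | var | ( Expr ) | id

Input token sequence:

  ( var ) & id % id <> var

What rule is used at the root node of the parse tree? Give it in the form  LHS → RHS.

Expr → Term & Expr

[Expr [Term [Factor [Prim ( [Expr [Term [Factor [Prim var]]]] )]]] & [Expr [Term [Term [Factor [Prim id]]] % [Factor [Prim id]]] <> [Expr [Term [Factor [Prim var]]]]]]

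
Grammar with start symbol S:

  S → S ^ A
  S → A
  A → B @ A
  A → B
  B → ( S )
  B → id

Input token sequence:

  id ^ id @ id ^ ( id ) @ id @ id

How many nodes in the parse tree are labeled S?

[S [S [S [A [B id]]] ^ [A [B id] @ [A [B id]]]] ^ [A [B ( [S [A [B id]]] )] @ [A [B id] @ [A [B id]]]]]

4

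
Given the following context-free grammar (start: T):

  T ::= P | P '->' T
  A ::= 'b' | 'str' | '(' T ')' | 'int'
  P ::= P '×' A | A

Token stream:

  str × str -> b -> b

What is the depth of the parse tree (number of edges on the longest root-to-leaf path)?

[T [P [P [A str]] × [A str]] -> [T [P [A b]] -> [T [P [A b]]]]]

5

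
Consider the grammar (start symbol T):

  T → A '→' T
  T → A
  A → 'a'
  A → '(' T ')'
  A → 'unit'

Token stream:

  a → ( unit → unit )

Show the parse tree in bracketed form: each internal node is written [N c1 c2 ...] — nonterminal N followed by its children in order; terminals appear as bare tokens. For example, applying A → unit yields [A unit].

T
A → T
a → T
a → A
a → ( T )
a → ( A → T )
a → ( unit → T )
a → ( unit → A )
a → ( unit → unit )

[T [A a] → [T [A ( [T [A unit] → [T [A unit]]] )]]]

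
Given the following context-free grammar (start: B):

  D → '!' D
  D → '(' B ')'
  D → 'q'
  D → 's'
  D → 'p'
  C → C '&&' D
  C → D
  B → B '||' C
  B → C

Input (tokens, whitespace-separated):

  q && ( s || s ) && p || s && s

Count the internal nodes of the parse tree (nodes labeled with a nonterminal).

18

[B [B [C [C [C [D q]] && [D ( [B [B [C [D s]]] || [C [D s]]] )]] && [D p]]] || [C [C [D s]] && [D s]]]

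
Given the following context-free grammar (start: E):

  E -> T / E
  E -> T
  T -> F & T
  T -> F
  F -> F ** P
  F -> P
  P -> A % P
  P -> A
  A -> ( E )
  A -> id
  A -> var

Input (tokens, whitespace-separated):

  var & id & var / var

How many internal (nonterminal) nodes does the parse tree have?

18

[E [T [F [P [A var]]] & [T [F [P [A id]]] & [T [F [P [A var]]]]]] / [E [T [F [P [A var]]]]]]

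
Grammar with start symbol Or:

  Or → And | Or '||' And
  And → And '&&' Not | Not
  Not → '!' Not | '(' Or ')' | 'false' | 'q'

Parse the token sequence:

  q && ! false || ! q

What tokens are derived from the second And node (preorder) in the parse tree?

q

[Or [Or [And [And [Not q]] && [Not ! [Not false]]]] || [And [Not ! [Not q]]]]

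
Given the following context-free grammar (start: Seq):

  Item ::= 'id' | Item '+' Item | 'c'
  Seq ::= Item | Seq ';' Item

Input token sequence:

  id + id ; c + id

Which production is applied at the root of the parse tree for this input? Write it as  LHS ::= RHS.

Seq ::= Seq ';' Item

[Seq [Seq [Item [Item id] + [Item id]]] ; [Item [Item c] + [Item id]]]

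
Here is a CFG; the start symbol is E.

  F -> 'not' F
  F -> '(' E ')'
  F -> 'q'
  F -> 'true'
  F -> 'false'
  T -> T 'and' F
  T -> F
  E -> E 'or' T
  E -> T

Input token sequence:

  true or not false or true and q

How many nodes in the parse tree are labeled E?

[E [E [E [T [F true]]] or [T [F not [F false]]]] or [T [T [F true]] and [F q]]]

3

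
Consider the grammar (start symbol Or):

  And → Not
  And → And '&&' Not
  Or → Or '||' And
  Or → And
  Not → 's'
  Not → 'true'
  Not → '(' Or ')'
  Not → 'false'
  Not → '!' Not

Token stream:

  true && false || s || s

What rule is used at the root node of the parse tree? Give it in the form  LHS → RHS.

[Or [Or [Or [And [And [Not true]] && [Not false]]] || [And [Not s]]] || [And [Not s]]]

Or → Or '||' And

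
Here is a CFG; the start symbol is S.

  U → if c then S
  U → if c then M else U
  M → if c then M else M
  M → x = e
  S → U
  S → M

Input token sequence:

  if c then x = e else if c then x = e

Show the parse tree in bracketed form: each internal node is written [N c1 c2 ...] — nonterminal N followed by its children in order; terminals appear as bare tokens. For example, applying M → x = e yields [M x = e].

S
U
if c then M else U
if c then x = e else U
if c then x = e else if c then S
if c then x = e else if c then M
if c then x = e else if c then x = e

[S [U if c then [M x = e] else [U if c then [S [M x = e]]]]]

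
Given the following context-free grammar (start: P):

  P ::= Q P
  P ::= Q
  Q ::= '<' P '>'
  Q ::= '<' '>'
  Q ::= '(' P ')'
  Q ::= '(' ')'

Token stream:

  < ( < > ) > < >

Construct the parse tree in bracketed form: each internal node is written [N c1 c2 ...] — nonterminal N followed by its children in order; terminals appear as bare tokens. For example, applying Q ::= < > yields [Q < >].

P
Q P
< P > P
< Q > P
< ( P ) > P
< ( Q ) > P
< ( < > ) > P
< ( < > ) > Q
< ( < > ) > < >

[P [Q < [P [Q ( [P [Q < >]] )]] >] [P [Q < >]]]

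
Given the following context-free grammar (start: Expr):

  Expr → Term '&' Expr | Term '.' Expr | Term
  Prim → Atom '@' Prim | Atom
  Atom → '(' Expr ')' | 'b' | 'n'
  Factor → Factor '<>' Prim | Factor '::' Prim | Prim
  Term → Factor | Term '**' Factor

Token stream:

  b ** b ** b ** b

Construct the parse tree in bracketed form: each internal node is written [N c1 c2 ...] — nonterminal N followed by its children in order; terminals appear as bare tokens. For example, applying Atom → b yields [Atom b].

[Expr [Term [Term [Term [Term [Factor [Prim [Atom b]]]] ** [Factor [Prim [Atom b]]]] ** [Factor [Prim [Atom b]]]] ** [Factor [Prim [Atom b]]]]]

Expr
Term
Term ** Factor
Term ** Factor ** Factor
Term ** Factor ** Factor ** Factor
Factor ** Factor ** Factor ** Factor
Prim ** Factor ** Factor ** Factor
Atom ** Factor ** Factor ** Factor
b ** Factor ** Factor ** Factor
b ** Prim ** Factor ** Factor
b ** Atom ** Factor ** Factor
b ** b ** Factor ** Factor
b ** b ** Prim ** Factor
b ** b ** Atom ** Factor
b ** b ** b ** Factor
b ** b ** b ** Prim
b ** b ** b ** Atom
b ** b ** b ** b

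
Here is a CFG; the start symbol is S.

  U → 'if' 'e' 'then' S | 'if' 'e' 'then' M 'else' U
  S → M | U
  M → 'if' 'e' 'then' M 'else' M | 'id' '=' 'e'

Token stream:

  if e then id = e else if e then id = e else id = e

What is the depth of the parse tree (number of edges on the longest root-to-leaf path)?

4

[S [M if e then [M id = e] else [M if e then [M id = e] else [M id = e]]]]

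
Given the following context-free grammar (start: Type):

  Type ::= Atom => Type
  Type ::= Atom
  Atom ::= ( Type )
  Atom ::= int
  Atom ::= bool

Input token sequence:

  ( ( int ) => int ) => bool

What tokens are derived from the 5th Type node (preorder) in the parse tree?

bool

[Type [Atom ( [Type [Atom ( [Type [Atom int]] )] => [Type [Atom int]]] )] => [Type [Atom bool]]]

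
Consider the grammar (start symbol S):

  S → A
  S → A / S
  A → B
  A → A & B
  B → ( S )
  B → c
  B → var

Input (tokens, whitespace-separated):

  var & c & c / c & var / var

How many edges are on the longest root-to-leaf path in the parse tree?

5

[S [A [A [A [B var]] & [B c]] & [B c]] / [S [A [A [B c]] & [B var]] / [S [A [B var]]]]]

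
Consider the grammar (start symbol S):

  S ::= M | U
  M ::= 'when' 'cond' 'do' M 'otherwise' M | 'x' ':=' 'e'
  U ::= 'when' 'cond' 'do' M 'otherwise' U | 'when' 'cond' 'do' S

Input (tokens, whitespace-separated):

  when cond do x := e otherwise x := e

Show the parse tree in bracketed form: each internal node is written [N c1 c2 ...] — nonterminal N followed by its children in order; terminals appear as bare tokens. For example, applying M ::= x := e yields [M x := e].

[S [M when cond do [M x := e] otherwise [M x := e]]]

S
M
when cond do M otherwise M
when cond do x := e otherwise M
when cond do x := e otherwise x := e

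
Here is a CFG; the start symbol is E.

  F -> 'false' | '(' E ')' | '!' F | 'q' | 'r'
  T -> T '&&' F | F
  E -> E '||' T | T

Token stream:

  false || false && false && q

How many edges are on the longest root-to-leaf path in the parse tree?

5

[E [E [T [F false]]] || [T [T [T [F false]] && [F false]] && [F q]]]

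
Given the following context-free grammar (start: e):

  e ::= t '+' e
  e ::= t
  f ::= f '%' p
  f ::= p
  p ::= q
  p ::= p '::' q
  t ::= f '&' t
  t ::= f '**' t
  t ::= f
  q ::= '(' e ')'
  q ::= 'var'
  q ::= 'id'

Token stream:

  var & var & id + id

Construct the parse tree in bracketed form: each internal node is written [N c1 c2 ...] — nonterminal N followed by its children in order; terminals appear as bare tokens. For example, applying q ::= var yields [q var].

e
t + e
f & t + e
p & t + e
q & t + e
var & t + e
var & f & t + e
var & p & t + e
var & q & t + e
var & var & t + e
var & var & f + e
var & var & p + e
var & var & q + e
var & var & id + e
var & var & id + t
var & var & id + f
var & var & id + p
var & var & id + q
var & var & id + id

[e [t [f [p [q var]]] & [t [f [p [q var]]] & [t [f [p [q id]]]]]] + [e [t [f [p [q id]]]]]]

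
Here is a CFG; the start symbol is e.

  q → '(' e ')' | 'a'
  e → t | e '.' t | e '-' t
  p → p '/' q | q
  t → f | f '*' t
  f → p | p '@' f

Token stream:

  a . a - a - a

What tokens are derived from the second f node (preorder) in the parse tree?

a

[e [e [e [e [t [f [p [q a]]]]] . [t [f [p [q a]]]]] - [t [f [p [q a]]]]] - [t [f [p [q a]]]]]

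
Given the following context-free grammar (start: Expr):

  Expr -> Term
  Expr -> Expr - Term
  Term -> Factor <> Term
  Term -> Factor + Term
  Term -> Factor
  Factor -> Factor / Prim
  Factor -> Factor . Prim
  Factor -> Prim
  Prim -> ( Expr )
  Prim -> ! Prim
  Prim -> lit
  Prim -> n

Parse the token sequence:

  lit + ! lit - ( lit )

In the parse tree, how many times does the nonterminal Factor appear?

[Expr [Expr [Term [Factor [Prim lit]] + [Term [Factor [Prim ! [Prim lit]]]]]] - [Term [Factor [Prim ( [Expr [Term [Factor [Prim lit]]]] )]]]]

4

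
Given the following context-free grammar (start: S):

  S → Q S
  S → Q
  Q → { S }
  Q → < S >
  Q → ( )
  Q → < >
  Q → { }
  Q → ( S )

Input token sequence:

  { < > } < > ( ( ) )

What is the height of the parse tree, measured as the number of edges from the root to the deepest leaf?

6

[S [Q { [S [Q < >]] }] [S [Q < >] [S [Q ( [S [Q ( )]] )]]]]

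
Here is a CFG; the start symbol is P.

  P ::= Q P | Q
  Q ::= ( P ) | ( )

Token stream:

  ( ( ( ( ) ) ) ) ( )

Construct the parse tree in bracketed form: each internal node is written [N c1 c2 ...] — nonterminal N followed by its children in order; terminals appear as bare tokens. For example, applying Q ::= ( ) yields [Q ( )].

P
Q P
( P ) P
( Q ) P
( ( P ) ) P
( ( Q ) ) P
( ( ( P ) ) ) P
( ( ( Q ) ) ) P
( ( ( ( ) ) ) ) P
( ( ( ( ) ) ) ) Q
( ( ( ( ) ) ) ) ( )

[P [Q ( [P [Q ( [P [Q ( [P [Q ( )]] )]] )]] )] [P [Q ( )]]]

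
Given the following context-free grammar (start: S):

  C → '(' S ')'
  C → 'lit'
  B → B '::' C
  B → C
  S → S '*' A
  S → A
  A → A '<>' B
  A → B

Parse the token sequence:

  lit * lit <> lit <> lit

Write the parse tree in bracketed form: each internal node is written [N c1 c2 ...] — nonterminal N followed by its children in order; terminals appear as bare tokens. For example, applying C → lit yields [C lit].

S
S * A
A * A
B * A
C * A
lit * A
lit * A <> B
lit * A <> B <> B
lit * B <> B <> B
lit * C <> B <> B
lit * lit <> B <> B
lit * lit <> C <> B
lit * lit <> lit <> B
lit * lit <> lit <> C
lit * lit <> lit <> lit

[S [S [A [B [C lit]]]] * [A [A [A [B [C lit]]] <> [B [C lit]]] <> [B [C lit]]]]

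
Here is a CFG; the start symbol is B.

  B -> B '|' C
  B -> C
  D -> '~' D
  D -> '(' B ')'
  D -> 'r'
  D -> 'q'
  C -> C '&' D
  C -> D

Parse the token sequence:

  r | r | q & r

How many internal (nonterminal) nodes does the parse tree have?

[B [B [B [C [D r]]] | [C [D r]]] | [C [C [D q]] & [D r]]]

11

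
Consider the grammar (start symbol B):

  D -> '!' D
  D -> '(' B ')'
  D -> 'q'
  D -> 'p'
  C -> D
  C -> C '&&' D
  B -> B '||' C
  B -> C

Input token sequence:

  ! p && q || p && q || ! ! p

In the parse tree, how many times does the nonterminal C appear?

[B [B [B [C [C [D ! [D p]]] && [D q]]] || [C [C [D p]] && [D q]]] || [C [D ! [D ! [D p]]]]]

5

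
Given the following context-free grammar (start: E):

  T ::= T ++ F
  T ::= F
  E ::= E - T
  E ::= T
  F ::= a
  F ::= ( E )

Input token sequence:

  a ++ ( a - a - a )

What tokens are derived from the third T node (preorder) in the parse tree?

[E [T [T [F a]] ++ [F ( [E [E [E [T [F a]]] - [T [F a]]] - [T [F a]]] )]]]

a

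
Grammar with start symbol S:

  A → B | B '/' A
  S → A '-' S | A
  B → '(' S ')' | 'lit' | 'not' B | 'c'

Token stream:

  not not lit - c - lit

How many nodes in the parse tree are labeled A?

[S [A [B not [B not [B lit]]]] - [S [A [B c]] - [S [A [B lit]]]]]

3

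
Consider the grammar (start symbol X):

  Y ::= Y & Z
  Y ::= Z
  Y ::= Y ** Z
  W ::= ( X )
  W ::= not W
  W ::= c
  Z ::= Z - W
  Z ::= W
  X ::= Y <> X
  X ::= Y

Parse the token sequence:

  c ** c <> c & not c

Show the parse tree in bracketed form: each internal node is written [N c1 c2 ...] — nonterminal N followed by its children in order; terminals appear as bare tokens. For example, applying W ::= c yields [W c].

X
Y <> X
Y ** Z <> X
Z ** Z <> X
W ** Z <> X
c ** Z <> X
c ** W <> X
c ** c <> X
c ** c <> Y
c ** c <> Y & Z
c ** c <> Z & Z
c ** c <> W & Z
c ** c <> c & Z
c ** c <> c & W
c ** c <> c & not W
c ** c <> c & not c

[X [Y [Y [Z [W c]]] ** [Z [W c]]] <> [X [Y [Y [Z [W c]]] & [Z [W not [W c]]]]]]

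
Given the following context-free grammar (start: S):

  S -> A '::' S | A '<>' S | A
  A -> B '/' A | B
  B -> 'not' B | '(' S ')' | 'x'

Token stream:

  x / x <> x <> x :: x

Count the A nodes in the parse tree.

[S [A [B x] / [A [B x]]] <> [S [A [B x]] <> [S [A [B x]] :: [S [A [B x]]]]]]

5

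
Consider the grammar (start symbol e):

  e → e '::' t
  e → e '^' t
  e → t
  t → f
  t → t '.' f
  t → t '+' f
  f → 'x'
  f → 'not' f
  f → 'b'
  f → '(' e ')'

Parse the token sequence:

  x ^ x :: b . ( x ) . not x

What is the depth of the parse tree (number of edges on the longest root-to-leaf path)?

[e [e [e [t [f x]]] ^ [t [f x]]] :: [t [t [t [f b]] . [f ( [e [t [f x]]] )]] . [f not [f x]]]]

7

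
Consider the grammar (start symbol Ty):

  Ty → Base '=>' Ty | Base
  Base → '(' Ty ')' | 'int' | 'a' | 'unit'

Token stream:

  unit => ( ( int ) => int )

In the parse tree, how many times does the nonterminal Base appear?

5

[Ty [Base unit] => [Ty [Base ( [Ty [Base ( [Ty [Base int]] )] => [Ty [Base int]]] )]]]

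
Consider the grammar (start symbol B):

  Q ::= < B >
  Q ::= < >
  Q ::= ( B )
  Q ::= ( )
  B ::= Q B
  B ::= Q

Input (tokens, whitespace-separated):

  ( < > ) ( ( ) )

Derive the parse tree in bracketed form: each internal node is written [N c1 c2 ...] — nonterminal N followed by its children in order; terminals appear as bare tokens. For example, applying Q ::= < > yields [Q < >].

[B [Q ( [B [Q < >]] )] [B [Q ( [B [Q ( )]] )]]]

B
Q B
( B ) B
( Q ) B
( < > ) B
( < > ) Q
( < > ) ( B )
( < > ) ( Q )
( < > ) ( ( ) )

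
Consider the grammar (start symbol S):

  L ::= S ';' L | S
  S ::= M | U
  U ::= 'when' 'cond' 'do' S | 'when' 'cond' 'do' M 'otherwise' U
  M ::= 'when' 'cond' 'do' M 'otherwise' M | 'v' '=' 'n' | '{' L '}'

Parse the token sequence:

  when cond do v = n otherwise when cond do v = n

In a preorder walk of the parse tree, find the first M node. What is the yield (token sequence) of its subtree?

v = n

[S [U when cond do [M v = n] otherwise [U when cond do [S [M v = n]]]]]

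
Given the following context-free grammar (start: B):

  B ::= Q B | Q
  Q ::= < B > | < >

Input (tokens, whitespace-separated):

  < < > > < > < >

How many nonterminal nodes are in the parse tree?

[B [Q < [B [Q < >]] >] [B [Q < >] [B [Q < >]]]]

8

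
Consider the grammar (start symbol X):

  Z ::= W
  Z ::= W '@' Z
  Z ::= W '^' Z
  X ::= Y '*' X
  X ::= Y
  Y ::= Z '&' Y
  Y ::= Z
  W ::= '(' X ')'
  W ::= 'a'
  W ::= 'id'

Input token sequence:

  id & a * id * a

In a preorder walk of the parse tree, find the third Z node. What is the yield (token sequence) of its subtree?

[X [Y [Z [W id]] & [Y [Z [W a]]]] * [X [Y [Z [W id]]] * [X [Y [Z [W a]]]]]]

id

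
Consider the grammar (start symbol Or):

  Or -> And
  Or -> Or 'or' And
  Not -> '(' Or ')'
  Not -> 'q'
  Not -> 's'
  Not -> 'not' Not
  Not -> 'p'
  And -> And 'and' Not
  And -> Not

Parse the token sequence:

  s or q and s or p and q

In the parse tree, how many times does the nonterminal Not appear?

[Or [Or [Or [And [Not s]]] or [And [And [Not q]] and [Not s]]] or [And [And [Not p]] and [Not q]]]

5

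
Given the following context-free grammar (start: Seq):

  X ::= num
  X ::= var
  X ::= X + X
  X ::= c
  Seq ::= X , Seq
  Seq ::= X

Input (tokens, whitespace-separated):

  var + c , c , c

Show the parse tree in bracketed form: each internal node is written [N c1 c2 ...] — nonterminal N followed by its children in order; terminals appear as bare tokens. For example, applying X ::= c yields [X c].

Seq
X , Seq
X + X , Seq
var + X , Seq
var + c , Seq
var + c , X , Seq
var + c , c , Seq
var + c , c , X
var + c , c , c

[Seq [X [X var] + [X c]] , [Seq [X c] , [Seq [X c]]]]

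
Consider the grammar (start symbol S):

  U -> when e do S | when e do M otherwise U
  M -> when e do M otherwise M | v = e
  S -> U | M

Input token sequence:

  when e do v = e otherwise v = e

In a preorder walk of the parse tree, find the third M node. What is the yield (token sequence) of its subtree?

v = e

[S [M when e do [M v = e] otherwise [M v = e]]]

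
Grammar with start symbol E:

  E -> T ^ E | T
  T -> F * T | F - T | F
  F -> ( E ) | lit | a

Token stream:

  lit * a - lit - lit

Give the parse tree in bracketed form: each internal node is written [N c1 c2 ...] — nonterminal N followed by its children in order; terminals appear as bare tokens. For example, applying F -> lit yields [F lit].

[E [T [F lit] * [T [F a] - [T [F lit] - [T [F lit]]]]]]

E
T
F * T
lit * T
lit * F - T
lit * a - T
lit * a - F - T
lit * a - lit - T
lit * a - lit - F
lit * a - lit - lit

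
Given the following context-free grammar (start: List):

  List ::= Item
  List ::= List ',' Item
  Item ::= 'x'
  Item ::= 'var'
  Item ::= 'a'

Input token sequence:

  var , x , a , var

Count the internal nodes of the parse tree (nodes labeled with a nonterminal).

8

[List [List [List [List [Item var]] , [Item x]] , [Item a]] , [Item var]]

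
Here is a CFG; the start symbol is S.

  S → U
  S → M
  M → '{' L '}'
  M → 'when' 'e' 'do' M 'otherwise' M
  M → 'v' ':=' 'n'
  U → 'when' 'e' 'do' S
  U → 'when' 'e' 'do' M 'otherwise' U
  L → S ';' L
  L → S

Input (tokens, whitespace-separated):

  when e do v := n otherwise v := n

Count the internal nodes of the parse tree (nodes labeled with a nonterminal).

4

[S [M when e do [M v := n] otherwise [M v := n]]]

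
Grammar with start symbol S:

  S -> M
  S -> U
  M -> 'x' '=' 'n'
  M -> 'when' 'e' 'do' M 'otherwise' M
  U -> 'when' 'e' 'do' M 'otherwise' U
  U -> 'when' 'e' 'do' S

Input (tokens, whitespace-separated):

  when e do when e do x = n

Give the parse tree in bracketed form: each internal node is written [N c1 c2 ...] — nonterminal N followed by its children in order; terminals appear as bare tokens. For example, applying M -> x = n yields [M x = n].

S
U
when e do S
when e do U
when e do when e do S
when e do when e do M
when e do when e do x = n

[S [U when e do [S [U when e do [S [M x = n]]]]]]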